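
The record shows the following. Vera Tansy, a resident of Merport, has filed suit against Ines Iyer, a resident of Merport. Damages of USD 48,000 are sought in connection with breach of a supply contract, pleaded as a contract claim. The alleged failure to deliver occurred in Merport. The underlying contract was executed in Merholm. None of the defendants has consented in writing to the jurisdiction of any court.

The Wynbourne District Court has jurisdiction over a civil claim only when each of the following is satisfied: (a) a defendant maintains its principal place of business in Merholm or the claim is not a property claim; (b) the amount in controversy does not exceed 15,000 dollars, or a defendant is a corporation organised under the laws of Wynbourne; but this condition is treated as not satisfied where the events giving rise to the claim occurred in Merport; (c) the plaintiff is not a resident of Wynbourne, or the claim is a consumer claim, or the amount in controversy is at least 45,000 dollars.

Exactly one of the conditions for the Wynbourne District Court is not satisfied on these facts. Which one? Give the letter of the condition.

The Wynbourne District Court:
  (a) The claim is a contract claim, not a property claim — that alternative is enough. Satisfied.
  (b) The amount in controversy is $48,000, above the USD 15,000 ceiling; no defendant is a corporation — none of the alternatives is met. Fails.
  (c) The plaintiff resides in Merport, which is not Wynbourne, so one alternative holds. Met.
Only condition (b) fails.

(b)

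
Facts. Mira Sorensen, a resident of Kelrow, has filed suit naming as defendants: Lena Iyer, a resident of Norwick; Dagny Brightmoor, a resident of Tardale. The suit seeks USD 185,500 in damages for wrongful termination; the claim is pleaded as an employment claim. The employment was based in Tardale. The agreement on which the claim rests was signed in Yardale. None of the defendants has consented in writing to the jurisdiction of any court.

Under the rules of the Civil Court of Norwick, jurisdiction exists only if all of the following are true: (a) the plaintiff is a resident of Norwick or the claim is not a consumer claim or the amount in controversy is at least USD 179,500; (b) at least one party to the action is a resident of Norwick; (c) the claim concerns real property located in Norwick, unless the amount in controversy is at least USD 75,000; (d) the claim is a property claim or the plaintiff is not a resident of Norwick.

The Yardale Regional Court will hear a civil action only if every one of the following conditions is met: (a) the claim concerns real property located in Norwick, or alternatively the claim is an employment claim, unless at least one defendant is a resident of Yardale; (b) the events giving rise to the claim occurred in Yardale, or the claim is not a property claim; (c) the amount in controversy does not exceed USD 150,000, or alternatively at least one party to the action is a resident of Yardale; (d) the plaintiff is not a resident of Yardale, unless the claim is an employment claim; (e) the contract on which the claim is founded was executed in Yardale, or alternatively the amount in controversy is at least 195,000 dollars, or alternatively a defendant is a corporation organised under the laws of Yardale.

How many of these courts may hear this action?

The Civil Court of Norwick:
  (a) The claim is an employment claim, not a consumer claim, which satisfies one of the alternatives. Met.
  (b) Lena Iyer resides in Norwick. Met.
  (c) The claim does not concern real property. However, the amount in controversy is USD 185,500, which meets the USD 75,000 floor, so the 'unless' proviso supplies this condition. Satisfied.
  (d) The plaintiff resides in Kelrow, which is not Norwick, so this disjunct is met. Condition met.
  → The court has jurisdiction.
The Yardale Regional Court:
  (a) The claim is an employment claim, so one alternative holds. Satisfied.
  (b) The claim is an employment claim, not a property claim, which satisfies one of the alternatives. Satisfied.
  (c) The amount in controversy is USD 185,500, above the USD 150,000 ceiling; no party resides in Yardale — none of the alternatives is met. Condition not met.
  (d) The plaintiff resides in Kelrow, which is not Yardale. Satisfied.
  (e) The contract was executed in Yardale, so this disjunct is met. Met.
  → No jurisdiction.
Courts with jurisdiction: the Civil Court of Norwick — 1 in total.

1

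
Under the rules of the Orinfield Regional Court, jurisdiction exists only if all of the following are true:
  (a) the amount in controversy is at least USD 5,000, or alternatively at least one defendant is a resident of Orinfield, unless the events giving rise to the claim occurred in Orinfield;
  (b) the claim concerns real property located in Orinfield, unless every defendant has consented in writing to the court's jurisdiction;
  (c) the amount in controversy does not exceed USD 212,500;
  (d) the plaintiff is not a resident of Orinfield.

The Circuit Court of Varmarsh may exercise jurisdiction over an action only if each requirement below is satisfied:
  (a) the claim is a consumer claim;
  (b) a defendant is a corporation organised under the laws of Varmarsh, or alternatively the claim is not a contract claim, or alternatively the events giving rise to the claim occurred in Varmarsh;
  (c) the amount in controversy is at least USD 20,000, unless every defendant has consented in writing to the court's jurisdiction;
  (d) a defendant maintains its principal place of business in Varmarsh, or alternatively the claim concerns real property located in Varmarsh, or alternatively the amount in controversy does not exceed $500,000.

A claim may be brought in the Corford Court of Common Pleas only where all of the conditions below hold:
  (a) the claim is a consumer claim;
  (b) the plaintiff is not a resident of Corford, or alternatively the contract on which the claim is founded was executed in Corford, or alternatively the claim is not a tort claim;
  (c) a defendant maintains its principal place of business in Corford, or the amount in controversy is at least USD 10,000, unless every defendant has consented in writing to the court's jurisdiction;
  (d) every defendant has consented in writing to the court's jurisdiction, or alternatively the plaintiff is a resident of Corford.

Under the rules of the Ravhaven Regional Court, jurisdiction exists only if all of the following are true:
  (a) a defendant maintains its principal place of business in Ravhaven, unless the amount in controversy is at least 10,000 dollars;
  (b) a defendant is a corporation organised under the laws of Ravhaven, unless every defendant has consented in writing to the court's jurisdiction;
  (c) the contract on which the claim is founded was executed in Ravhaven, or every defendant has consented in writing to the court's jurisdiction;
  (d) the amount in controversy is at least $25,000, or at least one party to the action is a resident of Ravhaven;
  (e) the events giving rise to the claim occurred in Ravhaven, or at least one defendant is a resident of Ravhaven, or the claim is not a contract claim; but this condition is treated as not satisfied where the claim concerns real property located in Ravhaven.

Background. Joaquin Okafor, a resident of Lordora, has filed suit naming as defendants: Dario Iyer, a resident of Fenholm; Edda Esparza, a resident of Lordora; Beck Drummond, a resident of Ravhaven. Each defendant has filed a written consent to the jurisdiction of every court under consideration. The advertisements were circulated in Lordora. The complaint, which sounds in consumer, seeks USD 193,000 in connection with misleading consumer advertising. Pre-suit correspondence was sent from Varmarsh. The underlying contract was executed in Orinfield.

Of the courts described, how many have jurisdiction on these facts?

4

The Orinfield Regional Court:
  (a) The amount in controversy is USD 193,000, which meets the $5,000 floor — that alternative is enough. Satisfied.
  (b) The claim does not concern real property. However, every defendant has filed written consent, so the 'unless' proviso supplies this condition. Condition met.
  (c) The amount in controversy is USD 193,000, within the $212,500 ceiling. Satisfied.
  (d) The plaintiff resides in Lordora, which is not Orinfield. Satisfied.
  → All conditions met; jurisdiction exists.
The Circuit Court of Varmarsh:
  (a) The claim is a consumer claim. Condition met.
  (b) The claim is a consumer claim, not a contract claim, which satisfies one of the alternatives. Satisfied.
  (c) The amount in controversy is $193,000, which meets the USD 20,000 floor. Satisfied.
  (d) The amount in controversy is USD 193,000, within the 500,000 dollars ceiling, which satisfies one of the alternatives. Condition met.
  → Jurisdiction lies.
The Corford Court of Common Pleas:
  (a) The claim is a consumer claim. Condition met.
  (b) The plaintiff resides in Lordora, which is not Corford, so one alternative holds. Met.
  (c) The amount in controversy is $193,000, which meets the 10,000 dollars floor, so one alternative holds. Met.
  (d) Every defendant has filed written consent — that alternative is enough. Met.
  → Jurisdiction lies.
The Ravhaven Regional Court:
  (a) No defendant is a corporation. But the amount in controversy is 193,000 dollars, which meets the $10,000 floor, and the 'unless' clause therefore excuses the requirement. Satisfied.
  (b) No defendant is a corporation. The proviso rescues it, though: every defendant has filed written consent. Met.
  (c) Every defendant has filed written consent, so one alternative holds. Satisfied.
  (d) The amount in controversy is USD 193,000, which meets the 25,000 dollars floor, so one alternative holds. Satisfied.
  (e) Beck Drummond resides in Ravhaven, so this disjunct is met. The carve-out does not apply: the claim does not concern real property. Met.
  → Every requirement is satisfied — jurisdiction.
Courts with jurisdiction: the Orinfield Regional Court, the Circuit Court of Varmarsh, the Corford Court of Common Pleas, the Ravhaven Regional Court — 4 in total.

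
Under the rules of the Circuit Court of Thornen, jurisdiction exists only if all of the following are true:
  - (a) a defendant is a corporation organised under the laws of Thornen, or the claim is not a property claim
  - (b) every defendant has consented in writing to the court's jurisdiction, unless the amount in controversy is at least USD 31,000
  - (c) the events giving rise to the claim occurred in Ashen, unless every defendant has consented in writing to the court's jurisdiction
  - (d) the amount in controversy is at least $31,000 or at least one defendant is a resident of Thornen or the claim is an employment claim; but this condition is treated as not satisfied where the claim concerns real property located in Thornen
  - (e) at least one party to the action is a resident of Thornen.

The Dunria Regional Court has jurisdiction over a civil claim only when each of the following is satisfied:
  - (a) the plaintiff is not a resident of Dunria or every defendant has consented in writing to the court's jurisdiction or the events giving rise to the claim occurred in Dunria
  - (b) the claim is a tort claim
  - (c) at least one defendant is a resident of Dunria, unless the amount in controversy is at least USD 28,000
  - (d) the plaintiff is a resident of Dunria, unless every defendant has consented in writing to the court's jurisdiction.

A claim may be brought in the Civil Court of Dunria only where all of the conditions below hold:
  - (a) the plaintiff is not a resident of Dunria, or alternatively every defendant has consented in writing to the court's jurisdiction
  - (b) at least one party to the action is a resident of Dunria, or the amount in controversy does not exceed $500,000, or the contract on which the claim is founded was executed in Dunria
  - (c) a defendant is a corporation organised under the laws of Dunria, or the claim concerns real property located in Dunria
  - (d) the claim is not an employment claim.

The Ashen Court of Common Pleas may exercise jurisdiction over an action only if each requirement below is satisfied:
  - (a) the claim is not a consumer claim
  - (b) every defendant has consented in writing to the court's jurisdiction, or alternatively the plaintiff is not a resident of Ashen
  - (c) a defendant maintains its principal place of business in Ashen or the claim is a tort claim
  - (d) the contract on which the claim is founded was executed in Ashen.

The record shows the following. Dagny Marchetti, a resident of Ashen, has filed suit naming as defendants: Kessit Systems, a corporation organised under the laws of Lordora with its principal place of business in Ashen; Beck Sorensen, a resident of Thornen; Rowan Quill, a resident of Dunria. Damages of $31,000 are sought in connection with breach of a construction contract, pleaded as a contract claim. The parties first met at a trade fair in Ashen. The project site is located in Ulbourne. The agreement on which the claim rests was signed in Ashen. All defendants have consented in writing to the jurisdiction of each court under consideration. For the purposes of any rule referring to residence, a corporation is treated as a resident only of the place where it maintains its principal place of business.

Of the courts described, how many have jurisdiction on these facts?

2

The Circuit Court of Thornen:
  (a) The claim is a contract claim, not a property claim, which satisfies one of the alternatives. Met.
  (b) Every defendant has filed written consent. Met.
  (c) The operative events occurred in Ulbourne, not Ashen. But every defendant has filed written consent, and the 'unless' clause therefore excuses the requirement. Satisfied.
  (d) The amount in controversy is 31,000 dollars, which meets the 31,000 dollars floor, so one alternative holds. The exception is not triggered, since the claim does not concern real property. Satisfied.
  (e) Beck Sorensen resides in Thornen. Condition met.
  → Every requirement is satisfied — jurisdiction.
The Dunria Regional Court:
  (a) The plaintiff resides in Ashen, which is not Dunria, so this disjunct is met. Satisfied.
  (b) The claim is a contract claim, not a tort claim. Not satisfied.
  (c) Rowan Quill resides in Dunria. Satisfied.
  (d) The plaintiff resides in Ashen, not Dunria. The proviso rescues it, though: every defendant has filed written consent. Satisfied.
  → Not every requirement is met — no jurisdiction.
The Civil Court of Dunria:
  (a) The plaintiff resides in Ashen, which is not Dunria — that alternative is enough. Met.
  (b) Rowan Quill resides in Dunria, which satisfies one of the alternatives. Condition met.
  (c) The corporate defendant(s) are organised in Lordora, not Dunria; the claim does not concern real property — no alternative holds. Fails.
  (d) The claim is a contract claim, not an employment claim. Satisfied.
  → The court lacks jurisdiction.
The Ashen Court of Common Pleas:
  (a) The claim is a contract claim, not a consumer claim. Condition met.
  (b) Every defendant has filed written consent, so this disjunct is met. Satisfied.
  (c) Kessit Systems has its principal place of business in Ashen, which satisfies one of the alternatives. Condition met.
  (d) The contract was executed in Ashen. Met.
  → Jurisdiction lies.
Courts with jurisdiction: the Circuit Court of Thornen, the Ashen Court of Common Pleas — 2 in total.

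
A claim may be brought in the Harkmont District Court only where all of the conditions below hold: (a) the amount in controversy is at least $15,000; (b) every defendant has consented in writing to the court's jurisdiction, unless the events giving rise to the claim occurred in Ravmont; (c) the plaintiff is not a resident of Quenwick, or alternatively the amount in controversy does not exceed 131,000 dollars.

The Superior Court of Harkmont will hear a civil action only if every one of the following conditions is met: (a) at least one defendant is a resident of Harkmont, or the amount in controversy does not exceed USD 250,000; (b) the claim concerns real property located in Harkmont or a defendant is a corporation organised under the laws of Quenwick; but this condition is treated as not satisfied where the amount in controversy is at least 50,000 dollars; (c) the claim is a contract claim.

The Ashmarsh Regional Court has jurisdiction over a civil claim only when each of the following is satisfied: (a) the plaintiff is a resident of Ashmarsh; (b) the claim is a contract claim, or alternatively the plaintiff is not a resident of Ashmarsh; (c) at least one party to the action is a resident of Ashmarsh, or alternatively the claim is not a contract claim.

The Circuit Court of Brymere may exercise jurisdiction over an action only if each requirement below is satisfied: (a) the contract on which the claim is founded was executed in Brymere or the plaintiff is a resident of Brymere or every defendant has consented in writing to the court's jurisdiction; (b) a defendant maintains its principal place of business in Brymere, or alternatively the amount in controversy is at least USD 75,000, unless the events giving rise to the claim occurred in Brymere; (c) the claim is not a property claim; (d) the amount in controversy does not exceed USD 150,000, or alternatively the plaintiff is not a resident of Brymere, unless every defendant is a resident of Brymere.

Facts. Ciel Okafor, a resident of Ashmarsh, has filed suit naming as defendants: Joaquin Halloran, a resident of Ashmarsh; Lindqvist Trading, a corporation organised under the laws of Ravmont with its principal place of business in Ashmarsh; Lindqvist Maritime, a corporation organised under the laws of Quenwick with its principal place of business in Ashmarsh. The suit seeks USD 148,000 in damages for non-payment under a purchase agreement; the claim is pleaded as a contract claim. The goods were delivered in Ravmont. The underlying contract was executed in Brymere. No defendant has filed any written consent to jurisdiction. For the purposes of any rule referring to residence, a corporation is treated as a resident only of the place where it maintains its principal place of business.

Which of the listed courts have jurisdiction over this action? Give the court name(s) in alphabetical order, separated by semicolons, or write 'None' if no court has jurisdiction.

The Harkmont District Court:
  (a) The amount in controversy is 148,000 dollars, which meets the $15,000 floor. Satisfied.
  (b) No such written consent has been filed. But the operative events occurred in Ravmont, and the 'unless' clause therefore excuses the requirement. Met.
  (c) The plaintiff resides in Ashmarsh, which is not Quenwick, so this disjunct is met. Condition met.
  → Jurisdiction lies.
The Superior Court of Harkmont:
  (a) The amount in controversy is 148,000 dollars, within the $250,000 ceiling — that alternative is enough. Condition met.
  (b) Lindqvist Maritime is organised under the laws of Quenwick, so one alternative holds. But the amount in controversy is 148,000 dollars, which meets the 50,000 dollars floor, triggering the carve-out and defeating this condition. Not satisfied.
  (c) The claim is a contract claim. Satisfied.
  → Not every requirement is met — no jurisdiction.
The Ashmarsh Regional Court:
  (a) The plaintiff resides in Ashmarsh. Condition met.
  (b) The claim is a contract claim, so this disjunct is met. Condition met.
  (c) Ciel Okafor resides in Ashmarsh, which satisfies one of the alternatives. Condition met.
  → All conditions met; jurisdiction exists.
The Circuit Court of Brymere:
  (a) The contract was executed in Brymere, which satisfies one of the alternatives. Satisfied.
  (b) The amount in controversy is 148,000 dollars, which meets the 75,000 dollars floor, so one alternative holds. Satisfied.
  (c) The claim is a contract claim, not a property claim. Satisfied.
  (d) The amount in controversy is 148,000 dollars, within the USD 150,000 ceiling, so one alternative holds. Met.
  → All conditions met; jurisdiction exists.

the Ashmarsh Regional Court; the Circuit Court of Brymere; the Harkmont District Court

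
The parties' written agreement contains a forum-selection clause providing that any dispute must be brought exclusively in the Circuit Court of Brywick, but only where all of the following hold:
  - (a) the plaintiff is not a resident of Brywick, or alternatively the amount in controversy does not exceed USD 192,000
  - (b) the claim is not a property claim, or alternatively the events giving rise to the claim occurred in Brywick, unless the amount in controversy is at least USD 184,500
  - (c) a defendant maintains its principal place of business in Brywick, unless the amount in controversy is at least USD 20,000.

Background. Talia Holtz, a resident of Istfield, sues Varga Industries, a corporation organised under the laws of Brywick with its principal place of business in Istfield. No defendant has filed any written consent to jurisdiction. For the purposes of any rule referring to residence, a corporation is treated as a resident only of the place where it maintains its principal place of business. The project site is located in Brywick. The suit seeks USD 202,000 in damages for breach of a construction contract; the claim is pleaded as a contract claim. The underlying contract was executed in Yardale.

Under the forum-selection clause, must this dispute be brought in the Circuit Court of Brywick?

Yes

The Circuit Court of Brywick:
  (a) The plaintiff resides in Istfield, which is not Brywick, which satisfies one of the alternatives. Satisfied.
  (b) The claim is a contract claim, not a property claim, which satisfies one of the alternatives. Met.
  (c) The corporate defendant(s) have their principal place of business in Istfield, not Brywick. The proviso rescues it, though: the amount in controversy is 202,000 dollars, which meets the 20,000 dollars floor. Satisfied.
  → The clause applies.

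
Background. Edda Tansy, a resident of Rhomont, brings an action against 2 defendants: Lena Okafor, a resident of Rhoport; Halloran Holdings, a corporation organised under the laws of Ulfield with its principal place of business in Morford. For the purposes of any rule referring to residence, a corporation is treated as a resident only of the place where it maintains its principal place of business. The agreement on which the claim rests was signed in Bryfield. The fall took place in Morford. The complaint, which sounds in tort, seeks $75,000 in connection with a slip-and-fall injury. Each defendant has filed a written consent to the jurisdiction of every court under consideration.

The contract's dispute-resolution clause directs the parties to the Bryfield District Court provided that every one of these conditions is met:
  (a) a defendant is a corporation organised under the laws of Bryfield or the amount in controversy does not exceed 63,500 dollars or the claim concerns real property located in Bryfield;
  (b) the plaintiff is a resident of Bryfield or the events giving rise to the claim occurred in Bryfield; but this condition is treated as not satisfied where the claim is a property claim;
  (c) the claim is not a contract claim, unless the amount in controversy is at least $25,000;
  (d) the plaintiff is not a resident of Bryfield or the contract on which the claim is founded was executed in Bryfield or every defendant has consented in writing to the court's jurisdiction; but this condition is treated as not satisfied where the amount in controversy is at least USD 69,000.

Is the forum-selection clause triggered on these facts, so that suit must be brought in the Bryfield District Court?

No

The Bryfield District Court:
  (a) The corporate defendant(s) are organised in Ulfield, not Bryfield; the amount in controversy is $75,000, above the USD 63,500 ceiling; the claim does not concern real property — every alternative fails. Condition not met.
  (b) The plaintiff resides in Rhomont, not Bryfield; the operative events occurred in Morford, not Bryfield — every alternative fails. Condition not met.
  (c) The claim is a tort claim, not a contract claim. Condition met.
  (d) The plaintiff resides in Rhomont, which is not Bryfield, which satisfies one of the alternatives. But the carve-out bites: the amount in controversy is USD 75,000, which meets the $69,000 floor. Not met.
  → The clause does not apply.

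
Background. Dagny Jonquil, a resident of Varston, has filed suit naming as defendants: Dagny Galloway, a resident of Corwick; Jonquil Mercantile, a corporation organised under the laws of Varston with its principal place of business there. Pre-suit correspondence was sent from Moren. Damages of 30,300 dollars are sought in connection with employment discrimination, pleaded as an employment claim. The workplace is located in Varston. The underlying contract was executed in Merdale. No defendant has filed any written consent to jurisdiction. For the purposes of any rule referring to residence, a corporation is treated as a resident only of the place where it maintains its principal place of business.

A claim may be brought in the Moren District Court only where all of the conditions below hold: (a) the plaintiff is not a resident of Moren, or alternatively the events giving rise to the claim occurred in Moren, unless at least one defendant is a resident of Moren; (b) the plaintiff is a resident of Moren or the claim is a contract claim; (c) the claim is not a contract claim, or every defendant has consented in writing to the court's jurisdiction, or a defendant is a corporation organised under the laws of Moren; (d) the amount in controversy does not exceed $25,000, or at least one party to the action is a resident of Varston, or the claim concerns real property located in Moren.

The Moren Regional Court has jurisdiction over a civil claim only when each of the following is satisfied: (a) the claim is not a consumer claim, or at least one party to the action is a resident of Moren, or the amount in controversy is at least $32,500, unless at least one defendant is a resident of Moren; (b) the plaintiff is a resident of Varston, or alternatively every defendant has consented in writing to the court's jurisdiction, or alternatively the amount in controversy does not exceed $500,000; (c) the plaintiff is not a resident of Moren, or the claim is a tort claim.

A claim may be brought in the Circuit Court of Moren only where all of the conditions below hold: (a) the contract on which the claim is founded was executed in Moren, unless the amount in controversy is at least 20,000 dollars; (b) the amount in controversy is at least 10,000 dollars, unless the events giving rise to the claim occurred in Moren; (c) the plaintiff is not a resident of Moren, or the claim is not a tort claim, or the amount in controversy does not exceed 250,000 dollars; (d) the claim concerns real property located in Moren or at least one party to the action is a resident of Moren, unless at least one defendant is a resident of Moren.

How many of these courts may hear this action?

1

The Moren District Court:
  (a) The plaintiff resides in Varston, which is not Moren, which satisfies one of the alternatives. Met.
  (b) The plaintiff resides in Varston, not Moren; the claim is an employment claim, not a contract claim — every alternative fails. Fails.
  (c) The claim is an employment claim, not a contract claim, which satisfies one of the alternatives. Condition met.
  (d) Dagny Jonquil resides in Varston, so one alternative holds. Condition met.
  → The court lacks jurisdiction.
The Moren Regional Court:
  (a) The claim is an employment claim, not a consumer claim, so this disjunct is met. Met.
  (b) The plaintiff resides in Varston — that alternative is enough. Condition met.
  (c) The plaintiff resides in Varston, which is not Moren, so this disjunct is met. Satisfied.
  → Every requirement is satisfied — jurisdiction.
The Circuit Court of Moren:
  (a) The contract was executed in Merdale, not Moren. The proviso rescues it, though: the amount in controversy is USD 30,300, which meets the 20,000 dollars floor. Satisfied.
  (b) The amount in controversy is 30,300 dollars, which meets the $10,000 floor. Condition met.
  (c) The plaintiff resides in Varston, which is not Moren, so one alternative holds. Satisfied.
  (d) The claim does not concern real property; no party resides in Moren — no alternative holds. The proviso offers no rescue either, since no defendant resides in Moren (they reside in Corwick, Varston). Condition not met.
  → At least one condition fails; no jurisdiction.
Courts with jurisdiction: the Moren Regional Court — 1 in total.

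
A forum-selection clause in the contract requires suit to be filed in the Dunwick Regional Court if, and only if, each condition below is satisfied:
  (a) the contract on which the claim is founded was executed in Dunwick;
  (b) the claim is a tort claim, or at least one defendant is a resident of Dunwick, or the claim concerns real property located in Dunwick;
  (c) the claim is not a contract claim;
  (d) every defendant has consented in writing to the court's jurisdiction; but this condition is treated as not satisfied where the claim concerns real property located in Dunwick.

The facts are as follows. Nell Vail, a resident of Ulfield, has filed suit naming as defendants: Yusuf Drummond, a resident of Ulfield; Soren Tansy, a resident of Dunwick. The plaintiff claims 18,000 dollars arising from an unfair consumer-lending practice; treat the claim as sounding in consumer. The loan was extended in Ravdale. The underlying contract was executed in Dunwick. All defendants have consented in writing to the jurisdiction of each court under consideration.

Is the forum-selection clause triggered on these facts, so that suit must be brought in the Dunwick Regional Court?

Yes

The Dunwick Regional Court:
  (a) The contract was executed in Dunwick. Condition met.
  (b) Soren Tansy resides in Dunwick, so one alternative holds. Met.
  (c) The claim is a consumer claim, not a contract claim. Met.
  (d) Every defendant has filed written consent. The exception is not triggered, since the claim does not concern real property. Met.
  → Forum clause is triggered.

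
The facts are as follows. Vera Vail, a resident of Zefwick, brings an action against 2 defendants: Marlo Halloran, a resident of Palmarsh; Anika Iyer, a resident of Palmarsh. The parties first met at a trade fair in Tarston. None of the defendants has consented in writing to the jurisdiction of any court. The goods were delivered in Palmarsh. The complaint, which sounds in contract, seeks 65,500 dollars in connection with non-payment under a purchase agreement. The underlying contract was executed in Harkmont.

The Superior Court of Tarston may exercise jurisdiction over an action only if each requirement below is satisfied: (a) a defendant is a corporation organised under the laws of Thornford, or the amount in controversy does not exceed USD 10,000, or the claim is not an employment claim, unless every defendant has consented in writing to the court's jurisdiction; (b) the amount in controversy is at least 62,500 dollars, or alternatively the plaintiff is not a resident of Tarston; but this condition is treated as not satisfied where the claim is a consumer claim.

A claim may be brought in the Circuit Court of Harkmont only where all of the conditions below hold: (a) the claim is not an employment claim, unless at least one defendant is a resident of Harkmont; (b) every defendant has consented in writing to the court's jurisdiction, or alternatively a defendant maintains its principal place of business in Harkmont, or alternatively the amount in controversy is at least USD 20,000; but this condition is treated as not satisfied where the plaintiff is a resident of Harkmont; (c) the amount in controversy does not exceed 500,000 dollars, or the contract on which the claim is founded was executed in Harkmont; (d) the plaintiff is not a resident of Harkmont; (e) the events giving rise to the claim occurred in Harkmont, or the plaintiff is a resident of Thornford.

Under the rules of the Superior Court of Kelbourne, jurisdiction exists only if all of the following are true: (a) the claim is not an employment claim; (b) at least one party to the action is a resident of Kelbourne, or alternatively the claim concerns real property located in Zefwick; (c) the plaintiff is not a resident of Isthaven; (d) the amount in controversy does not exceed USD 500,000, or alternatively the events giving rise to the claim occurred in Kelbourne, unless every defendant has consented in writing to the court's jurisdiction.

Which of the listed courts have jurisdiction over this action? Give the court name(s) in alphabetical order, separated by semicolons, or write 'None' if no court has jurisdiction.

the Superior Court of Tarston

The Superior Court of Tarston:
  (a) The claim is a contract claim, not an employment claim, so one alternative holds. Met.
  (b) The amount in controversy is $65,500, which meets the USD 62,500 floor, so one alternative holds. And the carve-out is inapplicable — the claim is a contract claim, not a consumer claim. Met.
  → Every requirement is satisfied — jurisdiction.
The Circuit Court of Harkmont:
  (a) The claim is a contract claim, not an employment claim. Satisfied.
  (b) The amount in controversy is USD 65,500, which meets the $20,000 floor, which satisfies one of the alternatives. The exception is not triggered, since the plaintiff resides in Zefwick, not Harkmont. Condition met.
  (c) The amount in controversy is $65,500, within the 500,000 dollars ceiling, so this disjunct is met. Met.
  (d) The plaintiff resides in Zefwick, which is not Harkmont. Satisfied.
  (e) The operative events occurred in Palmarsh, not Harkmont; the plaintiff resides in Zefwick, not Thornford — no alternative holds. Not satisfied.
  → The court lacks jurisdiction.
The Superior Court of Kelbourne:
  (a) The claim is a contract claim, not an employment claim. Satisfied.
  (b) No party resides in Kelbourne; the claim does not concern real property — every alternative fails. Not met.
  (c) The plaintiff resides in Zefwick, which is not Isthaven. Satisfied.
  (d) The amount in controversy is 65,500 dollars, within the $500,000 ceiling, so this disjunct is met. Satisfied.
  → The court lacks jurisdiction.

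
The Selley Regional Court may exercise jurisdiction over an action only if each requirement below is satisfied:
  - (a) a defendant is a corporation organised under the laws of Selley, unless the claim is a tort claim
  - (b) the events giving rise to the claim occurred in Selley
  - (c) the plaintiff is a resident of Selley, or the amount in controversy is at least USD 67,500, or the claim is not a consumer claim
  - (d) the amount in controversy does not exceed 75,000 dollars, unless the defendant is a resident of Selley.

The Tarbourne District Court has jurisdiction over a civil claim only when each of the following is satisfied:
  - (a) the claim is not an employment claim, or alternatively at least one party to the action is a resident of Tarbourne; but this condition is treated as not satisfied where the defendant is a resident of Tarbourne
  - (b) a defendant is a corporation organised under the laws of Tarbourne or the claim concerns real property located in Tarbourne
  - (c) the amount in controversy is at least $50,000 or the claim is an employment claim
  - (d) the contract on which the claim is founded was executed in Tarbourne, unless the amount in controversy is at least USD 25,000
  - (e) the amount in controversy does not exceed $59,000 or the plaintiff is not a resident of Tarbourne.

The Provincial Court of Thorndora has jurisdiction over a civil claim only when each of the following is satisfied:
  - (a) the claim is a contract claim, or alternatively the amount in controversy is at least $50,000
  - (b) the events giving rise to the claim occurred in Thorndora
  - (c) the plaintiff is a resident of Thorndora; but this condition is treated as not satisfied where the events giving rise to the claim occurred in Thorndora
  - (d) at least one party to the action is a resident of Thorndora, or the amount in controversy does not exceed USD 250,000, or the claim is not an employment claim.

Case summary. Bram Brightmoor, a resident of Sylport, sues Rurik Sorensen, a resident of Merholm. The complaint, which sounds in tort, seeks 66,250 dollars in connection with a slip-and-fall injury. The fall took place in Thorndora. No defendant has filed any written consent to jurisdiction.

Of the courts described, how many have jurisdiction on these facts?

0

The Selley Regional Court:
  (a) No defendant is a corporation. The proviso rescues it, though: the claim is a tort claim. Met.
  (b) The operative events occurred in Thorndora, not Selley. Fails.
  (c) The claim is a tort claim, not a consumer claim, so this disjunct is met. Satisfied.
  (d) The amount in controversy is USD 66,250, within the 75,000 dollars ceiling. Condition met.
  → At least one condition fails; no jurisdiction.
The Tarbourne District Court:
  (a) The claim is a tort claim, not an employment claim — that alternative is enough. The exception is not triggered, since the defendant resides in Merholm, not Tarbourne. Condition met.
  (b) No defendant is a corporation; the claim does not concern real property — every alternative fails. Fails.
  (c) The amount in controversy is 66,250 dollars, which meets the 50,000 dollars floor — that alternative is enough. Satisfied.
  (d) No contract (and hence no place of execution) is alleged. But the amount in controversy is 66,250 dollars, which meets the $25,000 floor, and the 'unless' clause therefore excuses the requirement. Satisfied.
  (e) The plaintiff resides in Sylport, which is not Tarbourne — that alternative is enough. Satisfied.
  → No jurisdiction.
The Provincial Court of Thorndora:
  (a) The amount in controversy is $66,250, which meets the $50,000 floor — that alternative is enough. Condition met.
  (b) The operative events occurred in Thorndora. Met.
  (c) The plaintiff resides in Sylport, not Thorndora. Fails.
  (d) The amount in controversy is 66,250 dollars, within the 250,000 dollars ceiling, so one alternative holds. Condition met.
  → The court lacks jurisdiction.
No court satisfies all of its conditions.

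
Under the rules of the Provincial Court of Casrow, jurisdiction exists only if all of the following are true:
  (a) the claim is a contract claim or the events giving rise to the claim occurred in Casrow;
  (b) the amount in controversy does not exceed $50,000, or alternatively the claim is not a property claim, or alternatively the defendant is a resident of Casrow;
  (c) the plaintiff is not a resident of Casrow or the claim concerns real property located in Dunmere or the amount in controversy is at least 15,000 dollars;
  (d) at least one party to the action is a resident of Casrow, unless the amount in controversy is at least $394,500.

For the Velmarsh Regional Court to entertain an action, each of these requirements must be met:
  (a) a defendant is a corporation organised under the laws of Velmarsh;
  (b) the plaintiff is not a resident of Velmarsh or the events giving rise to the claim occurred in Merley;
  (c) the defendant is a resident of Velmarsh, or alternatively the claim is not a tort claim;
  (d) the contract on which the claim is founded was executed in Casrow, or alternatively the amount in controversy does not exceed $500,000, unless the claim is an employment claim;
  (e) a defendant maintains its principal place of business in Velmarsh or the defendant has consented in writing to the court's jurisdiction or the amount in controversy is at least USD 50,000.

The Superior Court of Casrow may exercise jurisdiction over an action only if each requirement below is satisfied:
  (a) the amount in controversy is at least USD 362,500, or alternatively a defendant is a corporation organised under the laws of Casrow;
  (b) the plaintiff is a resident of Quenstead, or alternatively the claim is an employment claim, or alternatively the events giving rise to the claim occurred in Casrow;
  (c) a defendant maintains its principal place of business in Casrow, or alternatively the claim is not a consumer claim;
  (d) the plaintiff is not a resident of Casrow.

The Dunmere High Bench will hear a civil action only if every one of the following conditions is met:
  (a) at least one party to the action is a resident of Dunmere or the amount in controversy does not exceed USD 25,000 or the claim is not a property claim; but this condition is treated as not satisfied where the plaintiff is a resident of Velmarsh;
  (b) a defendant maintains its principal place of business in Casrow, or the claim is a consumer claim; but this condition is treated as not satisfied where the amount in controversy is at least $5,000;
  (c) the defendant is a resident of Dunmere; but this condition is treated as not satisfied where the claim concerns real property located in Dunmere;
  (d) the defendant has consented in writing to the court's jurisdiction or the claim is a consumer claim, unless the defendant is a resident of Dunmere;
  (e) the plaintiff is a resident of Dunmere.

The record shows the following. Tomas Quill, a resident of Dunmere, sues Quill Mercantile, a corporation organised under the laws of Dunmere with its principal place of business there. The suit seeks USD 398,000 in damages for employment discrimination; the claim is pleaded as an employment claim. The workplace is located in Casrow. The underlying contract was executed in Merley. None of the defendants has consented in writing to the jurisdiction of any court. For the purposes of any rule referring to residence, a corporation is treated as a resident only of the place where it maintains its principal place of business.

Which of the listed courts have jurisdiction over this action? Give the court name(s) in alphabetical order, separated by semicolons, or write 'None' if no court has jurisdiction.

the Provincial Court of Casrow; the Superior Court of Casrow

The Provincial Court of Casrow:
  (a) The operative events occurred in Casrow, so one alternative holds. Satisfied.
  (b) The claim is an employment claim, not a property claim — that alternative is enough. Condition met.
  (c) The plaintiff resides in Dunmere, which is not Casrow, so this disjunct is met. Met.
  (d) No party resides in Casrow. The proviso rescues it, though: the amount in controversy is $398,000, which meets the 394,500 dollars floor. Condition met.
  → Jurisdiction lies.
The Velmarsh Regional Court:
  (a) The corporate defendant(s) are organised in Dunmere, not Velmarsh. Condition not met.
  (b) The plaintiff resides in Dunmere, which is not Velmarsh, which satisfies one of the alternatives. Met.
  (c) The claim is an employment claim, not a tort claim, which satisfies one of the alternatives. Satisfied.
  (d) The amount in controversy is $398,000, within the $500,000 ceiling — that alternative is enough. Satisfied.
  (e) The amount in controversy is $398,000, which meets the USD 50,000 floor, so one alternative holds. Satisfied.
  → Not every requirement is met — no jurisdiction.
The Superior Court of Casrow:
  (a) The amount in controversy is $398,000, which meets the 362,500 dollars floor, so one alternative holds. Met.
  (b) The claim is an employment claim, so one alternative holds. Condition met.
  (c) The claim is an employment claim, not a consumer claim, which satisfies one of the alternatives. Met.
  (d) The plaintiff resides in Dunmere, which is not Casrow. Condition met.
  → Jurisdiction lies.
The Dunmere High Bench:
  (a) Tomas Quill resides in Dunmere, which satisfies one of the alternatives. And the carve-out is inapplicable — the plaintiff resides in Dunmere, not Velmarsh. Met.
  (b) The corporate defendant(s) have their principal place of business in Dunmere, not Casrow; the claim is an employment claim, not a consumer claim — every alternative fails. Not satisfied.
  (c) The defendant resides in Dunmere. The carve-out does not apply: the claim does not concern real property. Met.
  (d) No such written consent has been filed; the claim is an employment claim, not a consumer claim — none of the alternatives is met. However, the defendant resides in Dunmere, so the 'unless' proviso supplies this condition. Satisfied.
  (e) The plaintiff resides in Dunmere. Satisfied.
  → The court lacks jurisdiction.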